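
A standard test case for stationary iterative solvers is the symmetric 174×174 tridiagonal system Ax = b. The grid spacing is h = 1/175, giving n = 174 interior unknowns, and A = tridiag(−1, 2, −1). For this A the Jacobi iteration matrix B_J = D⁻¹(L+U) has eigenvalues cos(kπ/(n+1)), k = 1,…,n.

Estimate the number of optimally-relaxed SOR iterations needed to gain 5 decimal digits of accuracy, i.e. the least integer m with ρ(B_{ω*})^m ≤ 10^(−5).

B_J for the 174×174 system has eigenvalues cos(kπ/175); ρ_J = cos(π/175) = 0.9998389.
1 − cos²(π/175) = sin²(π/175) ⇒ √(1−ρ_J²) = sin(π/175) = 0.0179510.
ω* = 2/(1+0.0179510) = 1.9647311
and ρ(B_{ω*}) = 1.9647311 − 1 = 0.9647311.
For 5 digits: m = 5·ln10 / (−ln 0.9647311) = 11.5129/0.0359059 = 320.641; round up → m = 321.

m = 321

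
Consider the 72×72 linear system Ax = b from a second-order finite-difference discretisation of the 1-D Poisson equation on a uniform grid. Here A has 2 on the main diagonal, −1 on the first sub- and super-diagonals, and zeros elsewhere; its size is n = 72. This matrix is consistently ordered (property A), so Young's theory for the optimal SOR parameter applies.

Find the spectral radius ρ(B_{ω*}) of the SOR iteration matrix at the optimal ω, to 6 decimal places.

ρ_SOR = 0.917505

ρ_J = max_k |cos(kπ/73)| = cos(π/73) = 0.999074
1 − cos²(π/73) = sin²(π/73) ⇒ √(1−ρ_J²) = sin(π/73) = 0.0430222.
Then 2/(1+√(1−ρ_J²)) = 2/(1+0.0430222); ω* = 2/1.0430222 = 1.917505.
At ω = 1.917505 every |λ(B_ω)| = ω−1, so ρ_SOR = 0.917505.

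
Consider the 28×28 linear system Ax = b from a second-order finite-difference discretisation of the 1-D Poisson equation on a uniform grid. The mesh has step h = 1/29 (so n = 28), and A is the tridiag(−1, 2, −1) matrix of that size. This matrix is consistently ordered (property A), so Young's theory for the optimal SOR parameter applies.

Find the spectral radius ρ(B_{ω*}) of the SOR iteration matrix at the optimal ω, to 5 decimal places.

ρ_J = max_k |cos(kπ/29)| = cos(π/29) = 0.99414
√(1−ρ_J²) = |sin(π/29)| = 0.108119
Young: ω* = 2/(1+√(1−ρ_J²)) = 2/(1+0.108119) = 2/1.108119 = 1.80486.
ρ_SOR = ω* − 1 = 1.80486 − 1 = 0.80486.

ρ_SOR = 0.80486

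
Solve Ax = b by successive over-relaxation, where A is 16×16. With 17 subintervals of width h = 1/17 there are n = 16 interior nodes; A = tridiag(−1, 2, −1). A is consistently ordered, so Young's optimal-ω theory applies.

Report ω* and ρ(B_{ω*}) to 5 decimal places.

ω* = 1.68955, ρ_SOR = 0.68955

½·tridiag(1,0,1) at n=16: λ_k = cos(kπ/17); max |λ| at k=1 ⇒ ρ_J = cos(π/17) ≈ 0.98297.
1 − cos²(π/17) = sin²(π/17) ⇒ √(1−ρ_J²) = sin(π/17) = 0.183750.
[ω*] 2 ÷ (1 + 0.183750) = 2 ÷ 1.183750 = 1.68955.
ρ_SOR = ω* − 1 ≈ 0.68955.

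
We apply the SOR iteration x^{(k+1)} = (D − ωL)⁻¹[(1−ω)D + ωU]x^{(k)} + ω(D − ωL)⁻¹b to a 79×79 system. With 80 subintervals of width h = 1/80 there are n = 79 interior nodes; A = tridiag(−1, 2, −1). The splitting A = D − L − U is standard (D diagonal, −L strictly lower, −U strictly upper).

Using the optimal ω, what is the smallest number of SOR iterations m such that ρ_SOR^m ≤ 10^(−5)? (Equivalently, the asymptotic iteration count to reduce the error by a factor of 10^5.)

[ρ_J] n=79: ρ(B_J) = cos(π/(n+1)) = cos(π/80) = 0.9992290.
√(1−ρ_J²) simplifies to sin(π/80) = 0.0392598.
ω* = 2 / (1 + 0.0392598) = 2 / 1.0392598 ≈ 1.9244466.
and ρ(B_{ω*}) = 1.9244466 − 1 = 0.9244466.
For 5 digits: m = 5·ln10 / (−ln 0.9244466) = 11.5129/0.07856 = 146.549; round up → m = 147.

m = 147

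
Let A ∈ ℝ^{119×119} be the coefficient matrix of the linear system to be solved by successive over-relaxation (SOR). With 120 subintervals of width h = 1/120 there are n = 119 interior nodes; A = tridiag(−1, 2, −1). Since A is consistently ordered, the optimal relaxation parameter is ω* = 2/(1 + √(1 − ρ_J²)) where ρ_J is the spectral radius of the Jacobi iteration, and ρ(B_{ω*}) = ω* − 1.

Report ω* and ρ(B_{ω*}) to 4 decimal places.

[ρ_J] n=119: ρ(B_J) = cos(π/(n+1)) = cos(π/120) = 0.9997.
√(1 − cos²(π/120)) = sin(π/120) ≈ 0.02618.
ω* = 2/(1+0.02618) = 1.9490
ρ_SOR = ω* − 1 ≈ 0.9490.

ω* = 1.9490, ρ_SOR = 0.9490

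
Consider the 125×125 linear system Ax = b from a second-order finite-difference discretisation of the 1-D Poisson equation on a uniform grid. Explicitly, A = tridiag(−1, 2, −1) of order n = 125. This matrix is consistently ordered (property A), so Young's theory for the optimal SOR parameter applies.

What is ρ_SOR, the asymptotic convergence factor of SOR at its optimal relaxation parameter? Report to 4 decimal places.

spectrum of D⁻¹(L+U) = {cos(kπ/126) : 1≤k≤125}; ρ_J = cos(π/126) = 0.9997.
√(1−ρ_J²) simplifies to sin(π/126) = 0.02493.
So ω* = 2/1.02493 = 1.9514 (Young).
ρ(B_{ω*}) = ω*−1 = 0.9514

ρ_SOR = 0.9514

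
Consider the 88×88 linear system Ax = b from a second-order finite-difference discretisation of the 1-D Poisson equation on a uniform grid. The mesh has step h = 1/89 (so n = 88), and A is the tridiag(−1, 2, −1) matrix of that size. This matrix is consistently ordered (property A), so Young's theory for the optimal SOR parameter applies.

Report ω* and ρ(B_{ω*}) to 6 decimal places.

½·tridiag(1,0,1) at n=88: λ_k = cos(kπ/89); max |λ| at k=1 ⇒ ρ_J = cos(π/89) ≈ 0.999377.
1 − cos²(π/89) = sin²(π/89) ⇒ √(1−ρ_J²) = sin(π/89) = 0.0352915.
ω* = 2/(1 + 0.0352915) = 2/1.0352915 = 1.931823.
At ω = 1.931823 every |λ(B_ω)| = ω−1, so ρ_SOR = 0.931823.

ω* = 1.931823, ρ_SOR = 0.931823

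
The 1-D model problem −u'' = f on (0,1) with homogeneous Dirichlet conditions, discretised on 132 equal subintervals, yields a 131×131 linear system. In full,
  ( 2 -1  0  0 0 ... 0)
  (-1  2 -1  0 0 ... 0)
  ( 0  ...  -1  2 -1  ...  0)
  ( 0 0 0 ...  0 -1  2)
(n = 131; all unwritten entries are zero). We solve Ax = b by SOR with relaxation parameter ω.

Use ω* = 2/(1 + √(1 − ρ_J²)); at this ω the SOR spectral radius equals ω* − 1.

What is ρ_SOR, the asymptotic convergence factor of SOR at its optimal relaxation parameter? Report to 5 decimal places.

ρ_SOR = 0.95351

½·tridiag(1,0,1) at n=131: λ_k = cos(kπ/132); max |λ| at k=1 ⇒ ρ_J = cos(π/132) ≈ 0.99972.
root = sin(π/132) = 0.023798  (since 1−cos² = sin²).
Young: ω* = 2/(1+√(1−ρ_J²)) = 2/(1+0.023798) = 2/1.023798 = 1.95351.
ρ(B_{ω*}) = ω*−1 = 0.95351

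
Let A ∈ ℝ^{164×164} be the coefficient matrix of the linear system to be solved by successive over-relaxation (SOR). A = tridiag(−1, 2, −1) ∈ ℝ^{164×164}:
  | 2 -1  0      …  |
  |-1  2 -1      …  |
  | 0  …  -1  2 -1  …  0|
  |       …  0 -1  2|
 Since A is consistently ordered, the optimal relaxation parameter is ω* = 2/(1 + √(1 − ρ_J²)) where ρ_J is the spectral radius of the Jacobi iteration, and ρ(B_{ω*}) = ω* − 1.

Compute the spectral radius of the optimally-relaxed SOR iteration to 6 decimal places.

ρ_J = max_k |cos(kπ/165)| = cos(π/165) = 0.999819
root = sin(π/165) = 0.0190388  (since 1−cos² = sin²).
ω* = 2 / (1 + 0.0190388) = 2 / 1.0190388 ≈ 1.962634.
and ρ(B_{ω*}) = 1.962634 − 1 = 0.962634.

ρ_SOR = 0.962634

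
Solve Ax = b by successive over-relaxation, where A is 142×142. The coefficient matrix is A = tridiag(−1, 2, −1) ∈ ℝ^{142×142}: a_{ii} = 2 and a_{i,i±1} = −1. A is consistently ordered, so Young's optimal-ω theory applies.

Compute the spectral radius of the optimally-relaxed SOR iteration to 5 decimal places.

B_J for the 142×142 system has eigenvalues cos(kπ/143); ρ_J = cos(π/143) = 0.99976.
root = sin(π/143) = 0.021967  (since 1−cos² = sin²).
ω* = 2 / (1 + 0.021967) = 2 / 1.021967 ≈ 1.95701.
ρ(B_{ω*}) = ω*−1 = 0.95701

ρ_SOR = 0.95701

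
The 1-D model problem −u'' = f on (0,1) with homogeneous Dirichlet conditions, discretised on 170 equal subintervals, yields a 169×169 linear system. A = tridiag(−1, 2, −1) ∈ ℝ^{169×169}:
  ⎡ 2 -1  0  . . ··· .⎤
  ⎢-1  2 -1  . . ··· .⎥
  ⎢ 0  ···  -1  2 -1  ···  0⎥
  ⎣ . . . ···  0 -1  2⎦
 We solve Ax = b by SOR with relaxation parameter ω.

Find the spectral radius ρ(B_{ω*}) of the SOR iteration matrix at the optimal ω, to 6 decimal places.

spectrum of D⁻¹(L+U) = {cos(kπ/170) : 1≤k≤169}; ρ_J = cos(π/170) = 0.999829.
1 − cos²(π/170) = sin²(π/170) ⇒ √(1−ρ_J²) = sin(π/170) = 0.0184789.
So ω* = 2/1.0184789 = 1.963713 (Young).
ρ_SOR = ω* − 1 = 1.963713 − 1 = 0.963713.

ρ_SOR = 0.963713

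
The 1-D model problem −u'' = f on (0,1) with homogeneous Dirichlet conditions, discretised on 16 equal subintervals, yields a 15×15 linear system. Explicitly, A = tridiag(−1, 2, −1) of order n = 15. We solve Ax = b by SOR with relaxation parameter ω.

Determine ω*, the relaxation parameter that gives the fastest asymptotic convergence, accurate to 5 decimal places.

½·tridiag(1,0,1) at n=15: λ_k = cos(kπ/16); max |λ| at k=1 ⇒ ρ_J = cos(π/16) ≈ 0.98079.
√(1−ρ_J²) = |sin(π/16)| = 0.195090
ω* = 2/(1+0.195090) = 1.67351
ρ(B_{ω*}) = ω*−1 = 0.67351

ω* = 1.67351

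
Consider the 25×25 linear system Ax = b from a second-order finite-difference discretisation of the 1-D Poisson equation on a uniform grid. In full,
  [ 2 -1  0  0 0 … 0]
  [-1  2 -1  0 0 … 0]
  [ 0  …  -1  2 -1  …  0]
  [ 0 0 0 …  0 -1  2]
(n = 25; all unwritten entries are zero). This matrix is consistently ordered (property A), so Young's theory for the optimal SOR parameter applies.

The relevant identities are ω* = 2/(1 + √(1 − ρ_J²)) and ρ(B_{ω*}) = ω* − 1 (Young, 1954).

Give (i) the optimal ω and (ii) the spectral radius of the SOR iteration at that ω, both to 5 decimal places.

ω* = 1.78486, ρ_SOR = 0.78486

B_J for the 25×25 system has eigenvalues cos(kπ/26); ρ_J = cos(π/26) = 0.99271.
√(1−ρ_J²) simplifies to sin(π/26) = 0.120537.
ω* = 2/(1+0.120537) = 1.78486
At ω = 1.78486 every |λ(B_ω)| = ω−1, so ρ_SOR = 0.78486.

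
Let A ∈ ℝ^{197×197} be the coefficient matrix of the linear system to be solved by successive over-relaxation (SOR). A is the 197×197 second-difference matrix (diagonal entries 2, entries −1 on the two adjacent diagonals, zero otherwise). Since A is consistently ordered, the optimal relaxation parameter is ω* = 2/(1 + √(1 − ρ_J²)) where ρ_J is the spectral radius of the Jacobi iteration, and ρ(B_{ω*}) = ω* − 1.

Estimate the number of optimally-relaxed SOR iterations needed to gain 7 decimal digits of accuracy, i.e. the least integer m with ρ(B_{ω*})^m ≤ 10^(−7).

m = 508

½·tridiag(1,0,1) at n=197: λ_k = cos(kπ/198); max |λ| at k=1 ⇒ ρ_J = cos(π/198) ≈ 0.9998741.
1 − cos²(π/198) = sin²(π/198) ⇒ √(1−ρ_J²) = sin(π/198) = 0.0158660.
ω* = 2 / (1 + 0.0158660) = 2 / 1.0158660 ≈ 1.9687636.
ρ_SOR = ω* − 1 ≈ 0.9687636.
m ≥ 7·ln10 / (−ln 0.9687636) = 507.901; smallest integer m = 508.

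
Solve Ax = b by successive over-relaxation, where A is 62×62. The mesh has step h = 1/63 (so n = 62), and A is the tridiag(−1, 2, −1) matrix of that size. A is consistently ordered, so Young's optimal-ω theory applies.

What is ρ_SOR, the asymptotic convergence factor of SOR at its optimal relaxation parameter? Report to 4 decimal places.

n=62: λ(B_J) = 1 − λ(A)/2 = cos(kπ/63); k=1 gives ρ_J = 0.9988.
1 − cos²(π/63) = sin²(π/63) ⇒ √(1−ρ_J²) = sin(π/63) = 0.04985.
[ω*] 2 ÷ (1 + 0.04985) = 2 ÷ 1.04985 = 1.9050.
[ρ_SOR] ω* − 1 = 0.9050.

ρ_SOR = 0.9050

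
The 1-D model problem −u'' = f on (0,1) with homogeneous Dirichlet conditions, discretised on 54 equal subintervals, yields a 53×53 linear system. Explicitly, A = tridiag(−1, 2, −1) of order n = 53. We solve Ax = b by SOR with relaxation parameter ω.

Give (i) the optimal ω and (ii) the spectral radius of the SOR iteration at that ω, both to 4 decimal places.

ω* = 1.8901, ρ_SOR = 0.8901

spectrum of D⁻¹(L+U) = {cos(kπ/54) : 1≤k≤53}; ρ_J = cos(π/54) = 0.9983.
√(1−ρ_J²) = |sin(π/54)| = 0.05814
ω* = 2 / (1 + 0.05814) = 2 / 1.05814 ≈ 1.8901.
ρ_SOR = ω* − 1 = 1.8901 − 1 = 0.8901.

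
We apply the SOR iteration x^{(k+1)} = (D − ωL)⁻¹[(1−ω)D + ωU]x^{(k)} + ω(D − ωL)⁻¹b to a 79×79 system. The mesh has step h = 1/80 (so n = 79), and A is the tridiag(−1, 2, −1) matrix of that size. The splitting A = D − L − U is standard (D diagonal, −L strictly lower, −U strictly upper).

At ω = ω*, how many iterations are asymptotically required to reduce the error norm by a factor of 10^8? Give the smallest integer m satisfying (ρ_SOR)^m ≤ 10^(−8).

m = 235

ρ_J = max_k |cos(kπ/80)| = cos(π/80) = 0.9992290
√(1−ρ_J²) = |sin(π/80)| = 0.0392598
[ω*] 2 ÷ (1 + 0.0392598) = 2 ÷ 1.0392598 = 1.9244466.
At ω = 1.9244466 every |λ(B_ω)| = ω−1, so ρ_SOR = 0.9244466.
Need (0.9244466)^m ≤ 10^(−8): m ≥ 8·ln10/|ln 0.9244466| = 18.4207/0.07856 = 234.479 ⇒ m = 235.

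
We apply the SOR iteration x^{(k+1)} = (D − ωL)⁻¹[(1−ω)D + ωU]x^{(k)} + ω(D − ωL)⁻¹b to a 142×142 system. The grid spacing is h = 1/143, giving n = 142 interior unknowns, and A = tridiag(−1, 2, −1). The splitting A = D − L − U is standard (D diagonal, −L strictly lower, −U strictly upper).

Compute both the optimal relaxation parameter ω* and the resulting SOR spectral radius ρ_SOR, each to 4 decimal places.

With n=142, ρ(Jacobi) = cos(π/143) = 0.9998.
√(1−ρ_J²) = |sin(π/143)| = 0.02197
ω* = 2/(1 + 0.02197) = 2/1.02197 = 1.9570.
ρ(B_{ω*}) = ω*−1 = 0.9570

ω* = 1.9570, ρ_SOR = 0.9570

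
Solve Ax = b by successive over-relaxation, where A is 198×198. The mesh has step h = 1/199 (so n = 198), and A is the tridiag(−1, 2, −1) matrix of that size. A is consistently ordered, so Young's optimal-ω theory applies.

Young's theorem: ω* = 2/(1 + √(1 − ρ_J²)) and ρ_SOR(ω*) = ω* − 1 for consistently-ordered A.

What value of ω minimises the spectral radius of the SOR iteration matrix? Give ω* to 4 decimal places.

ω* = 1.9689

B_J for the 198×198 system has eigenvalues cos(kπ/199); ρ_J = cos(π/199) = 0.9999.
root = sin(π/199) = 0.01579  (since 1−cos² = sin²).
Then 2/(1+√(1−ρ_J²)) = 2/(1+0.01579); ω* = 2/1.01579 = 1.9689.
ρ_SOR = ω* − 1 ≈ 0.9689.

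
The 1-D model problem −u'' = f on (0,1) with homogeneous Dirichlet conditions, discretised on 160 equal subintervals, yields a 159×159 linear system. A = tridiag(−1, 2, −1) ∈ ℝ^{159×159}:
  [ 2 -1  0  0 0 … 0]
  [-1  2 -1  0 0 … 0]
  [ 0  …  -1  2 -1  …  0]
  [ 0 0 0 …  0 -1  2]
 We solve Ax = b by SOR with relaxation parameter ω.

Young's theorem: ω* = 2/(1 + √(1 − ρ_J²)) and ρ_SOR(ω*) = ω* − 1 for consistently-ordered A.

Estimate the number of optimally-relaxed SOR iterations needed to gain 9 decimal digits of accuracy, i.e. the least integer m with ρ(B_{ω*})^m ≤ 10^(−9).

With n=159, ρ(Jacobi) = cos(π/160) = 0.9998072.
√(1−ρ_J²) = |sin(π/160)| = 0.0196337
ω* = 2 / (1 + 0.0196337) = 2 / 1.0196337 ≈ 1.9614887.
ρ(B_{ω*}) = ω*−1 = 0.9614887
9·ln10 = 20.7233; −ln(0.9614887) = 0.0392725; m = ⌈20.7233/0.0392725⌉ = ⌈527.680⌉ = 528.

m = 528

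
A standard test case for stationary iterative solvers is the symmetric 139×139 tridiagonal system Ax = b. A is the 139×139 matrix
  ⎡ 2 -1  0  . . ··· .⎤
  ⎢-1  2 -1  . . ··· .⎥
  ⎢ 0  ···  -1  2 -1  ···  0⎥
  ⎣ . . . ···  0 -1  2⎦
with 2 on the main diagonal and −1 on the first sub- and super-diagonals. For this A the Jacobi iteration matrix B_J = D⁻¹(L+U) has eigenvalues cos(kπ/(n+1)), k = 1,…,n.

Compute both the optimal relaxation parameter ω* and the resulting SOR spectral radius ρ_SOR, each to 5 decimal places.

½·tridiag(1,0,1) at n=139: λ_k = cos(kπ/140); max |λ| at k=1 ⇒ ρ_J = cos(π/140) ≈ 0.99975.
1 − cos²(π/140) = sin²(π/140) ⇒ √(1−ρ_J²) = sin(π/140) = 0.022438.
So ω* = 2/1.022438 = 1.95611 (Young).
ρ(B_{ω*}) = ω*−1 = 0.95611

ω* = 1.95611, ρ_SOR = 0.95611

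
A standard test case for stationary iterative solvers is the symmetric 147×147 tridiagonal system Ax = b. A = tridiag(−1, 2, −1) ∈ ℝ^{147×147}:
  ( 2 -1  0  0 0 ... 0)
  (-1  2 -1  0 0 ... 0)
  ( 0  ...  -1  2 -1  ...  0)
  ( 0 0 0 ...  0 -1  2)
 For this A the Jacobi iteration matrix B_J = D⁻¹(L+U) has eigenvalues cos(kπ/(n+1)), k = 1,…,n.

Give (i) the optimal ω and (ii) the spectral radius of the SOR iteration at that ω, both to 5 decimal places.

ω* = 1.95843, ρ_SOR = 0.95843

n=147: λ(B_J) = 1 − λ(A)/2 = cos(kπ/148); k=1 gives ρ_J = 0.99977.
1 − cos²(π/148) = sin²(π/148) ⇒ √(1−ρ_J²) = sin(π/148) = 0.021225.
ω* = 2/(1+0.021225) = 1.95843
[ρ_SOR] ω* − 1 = 0.95843.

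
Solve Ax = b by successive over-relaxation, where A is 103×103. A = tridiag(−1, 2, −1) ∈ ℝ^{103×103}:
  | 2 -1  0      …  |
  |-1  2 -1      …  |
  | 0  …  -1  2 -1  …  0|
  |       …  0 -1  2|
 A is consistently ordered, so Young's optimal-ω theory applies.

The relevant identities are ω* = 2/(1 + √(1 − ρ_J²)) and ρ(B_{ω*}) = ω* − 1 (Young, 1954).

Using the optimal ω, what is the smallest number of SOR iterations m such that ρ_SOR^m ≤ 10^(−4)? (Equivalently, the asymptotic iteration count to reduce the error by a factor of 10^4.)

ρ_J = max_k |cos(kπ/104)| = cos(π/104) = 0.9995438
root = sin(π/104) = 0.0302030  (since 1−cos² = sin²).
[ω*] 2 ÷ (1 + 0.0302030) = 2 ÷ 1.0302030 = 1.9413650.
ρ_SOR = ω* − 1 ≈ 0.9413650.
Need (0.9413650)^m ≤ 10^(−4): m ≥ 4·ln10/|ln 0.9413650| = 9.21034/0.0604243 = 152.428 ⇒ m = 153.

m = 153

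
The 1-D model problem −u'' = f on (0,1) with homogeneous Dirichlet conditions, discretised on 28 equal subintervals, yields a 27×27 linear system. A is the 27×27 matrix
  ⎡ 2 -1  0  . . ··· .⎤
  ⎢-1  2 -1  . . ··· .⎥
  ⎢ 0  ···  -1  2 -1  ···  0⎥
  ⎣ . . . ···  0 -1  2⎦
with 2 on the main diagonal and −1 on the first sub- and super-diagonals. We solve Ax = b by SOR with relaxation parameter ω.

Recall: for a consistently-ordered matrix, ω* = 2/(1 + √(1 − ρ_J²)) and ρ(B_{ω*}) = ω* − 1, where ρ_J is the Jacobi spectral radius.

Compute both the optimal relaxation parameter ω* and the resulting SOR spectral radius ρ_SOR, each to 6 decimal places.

ω* = 1.798619, ρ_SOR = 0.798619

With n=27, ρ(Jacobi) = cos(π/28) = 0.993712.
√(1 − cos²(π/28)) = sin(π/28) ≈ 0.1119645.
ω* = 2 / (1 + 0.1119645) = 2 / 1.1119645 ≈ 1.798619.
ρ_SOR = ω* − 1 ≈ 0.798619.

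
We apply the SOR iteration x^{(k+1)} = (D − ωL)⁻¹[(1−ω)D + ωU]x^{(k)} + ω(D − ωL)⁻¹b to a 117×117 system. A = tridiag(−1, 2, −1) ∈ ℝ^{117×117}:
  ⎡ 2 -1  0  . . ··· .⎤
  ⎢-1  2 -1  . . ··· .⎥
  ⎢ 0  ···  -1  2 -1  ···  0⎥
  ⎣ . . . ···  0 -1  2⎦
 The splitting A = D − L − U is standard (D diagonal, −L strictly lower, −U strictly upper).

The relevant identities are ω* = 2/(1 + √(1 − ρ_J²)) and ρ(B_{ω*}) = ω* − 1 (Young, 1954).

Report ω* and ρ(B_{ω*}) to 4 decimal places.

ω* = 1.9481, ρ_SOR = 0.9481

With n=117, ρ(Jacobi) = cos(π/118) = 0.9996.
1 − cos²(π/118) = sin²(π/118) ⇒ √(1−ρ_J²) = sin(π/118) = 0.02662.
So ω* = 2/1.02662 = 1.9481 (Young).
At ω = 1.9481 every |λ(B_ω)| = ω−1, so ρ_SOR = 0.9481.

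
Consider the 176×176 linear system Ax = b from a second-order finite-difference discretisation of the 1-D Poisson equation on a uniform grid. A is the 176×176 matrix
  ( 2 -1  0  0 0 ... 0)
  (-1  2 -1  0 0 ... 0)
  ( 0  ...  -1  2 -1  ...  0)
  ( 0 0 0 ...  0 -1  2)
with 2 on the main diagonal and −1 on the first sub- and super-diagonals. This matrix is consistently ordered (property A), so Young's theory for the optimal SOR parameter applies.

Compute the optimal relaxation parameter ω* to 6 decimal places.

ω* = 1.965123

n=176: λ(B_J) = 1 − λ(A)/2 = cos(kπ/177); k=1 gives ρ_J = 0.999842.
√(1 − cos²(π/177)) = sin(π/177) ≈ 0.0177482.
ω* = 2/(1 + 0.0177482) = 2/1.0177482 = 1.965123.
ρ_SOR = ω* − 1 = 1.965123 − 1 = 0.965123.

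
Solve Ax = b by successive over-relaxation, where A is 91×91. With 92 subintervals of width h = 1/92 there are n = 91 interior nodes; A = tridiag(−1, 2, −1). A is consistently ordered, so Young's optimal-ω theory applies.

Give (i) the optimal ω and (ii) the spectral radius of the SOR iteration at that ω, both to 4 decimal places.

ω* = 1.9340, ρ_SOR = 0.9340

n=91: λ(B_J) = 1 − λ(A)/2 = cos(kπ/92); k=1 gives ρ_J = 0.9994.
1 − cos²(π/92) = sin²(π/92) ⇒ √(1−ρ_J²) = sin(π/92) = 0.03414.
So ω* = 2/1.03414 = 1.9340 (Young).
At ω = 1.9340 every |λ(B_ω)| = ω−1, so ρ_SOR = 0.9340.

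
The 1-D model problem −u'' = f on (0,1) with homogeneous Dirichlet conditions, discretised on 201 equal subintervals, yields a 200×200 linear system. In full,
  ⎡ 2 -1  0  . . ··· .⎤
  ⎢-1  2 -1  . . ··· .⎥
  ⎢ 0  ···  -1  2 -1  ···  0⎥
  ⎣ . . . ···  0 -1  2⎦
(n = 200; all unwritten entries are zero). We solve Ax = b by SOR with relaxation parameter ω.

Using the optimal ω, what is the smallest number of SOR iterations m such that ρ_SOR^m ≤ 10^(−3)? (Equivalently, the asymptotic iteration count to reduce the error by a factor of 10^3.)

B_J for the 200×200 system has eigenvalues cos(kπ/201); ρ_J = cos(π/201) = 0.9998779.
1 − cos²(π/201) = sin²(π/201) ⇒ √(1−ρ_J²) = sin(π/201) = 0.0156292.
[ω*] 2 ÷ (1 + 0.0156292) = 2 ÷ 1.0156292 = 1.9692226.
[ρ_SOR] ω* − 1 = 0.9692226.
ρ_SOR^m ≤ 10^(−3) ⇔ m ≥ 3·ln10/(−ln 0.9692226) = 6.90776/0.031261 = 220.971; m = ⌈220.971⌉ = 221.

m = 221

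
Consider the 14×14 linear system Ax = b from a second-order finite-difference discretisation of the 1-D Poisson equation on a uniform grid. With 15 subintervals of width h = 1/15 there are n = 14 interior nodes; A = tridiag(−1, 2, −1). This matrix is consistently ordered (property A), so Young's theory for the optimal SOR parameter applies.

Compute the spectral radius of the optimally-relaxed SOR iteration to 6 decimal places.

ρ_SOR = 0.655750

ρ_J = max_k |cos(kπ/15)| = cos(π/15) = 0.978148
√(1−ρ_J²) simplifies to sin(π/15) = 0.2079117.
[ω*] 2 ÷ (1 + 0.2079117) = 2 ÷ 1.2079117 = 1.655750.
ρ_SOR = ω* − 1 = 1.655750 − 1 = 0.655750.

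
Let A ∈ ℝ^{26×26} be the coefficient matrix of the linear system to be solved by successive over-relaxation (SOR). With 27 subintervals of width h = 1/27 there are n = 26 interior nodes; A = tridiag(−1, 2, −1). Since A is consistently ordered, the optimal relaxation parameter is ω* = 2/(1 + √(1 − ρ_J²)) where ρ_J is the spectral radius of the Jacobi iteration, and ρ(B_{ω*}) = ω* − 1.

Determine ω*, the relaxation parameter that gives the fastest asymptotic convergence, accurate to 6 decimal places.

n=26: λ(B_J) = 1 − λ(A)/2 = cos(kπ/27); k=1 gives ρ_J = 0.993238.
1 − cos²(π/27) = sin²(π/27) ⇒ √(1−ρ_J²) = sin(π/27) = 0.1160929.
ω* = 2/(1+0.1160929) = 1.791966
and ρ(B_{ω*}) = 1.791966 − 1 = 0.791966.

ω* = 1.791966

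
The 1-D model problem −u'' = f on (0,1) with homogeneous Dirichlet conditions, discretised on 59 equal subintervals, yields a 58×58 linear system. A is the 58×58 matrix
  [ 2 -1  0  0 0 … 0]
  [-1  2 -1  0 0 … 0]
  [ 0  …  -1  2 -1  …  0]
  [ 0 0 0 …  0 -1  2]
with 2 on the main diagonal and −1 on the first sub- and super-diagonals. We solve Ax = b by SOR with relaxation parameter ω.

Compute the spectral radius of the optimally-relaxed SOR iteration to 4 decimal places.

ρ_SOR = 0.8989

spectrum of D⁻¹(L+U) = {cos(kπ/59) : 1≤k≤58}; ρ_J = cos(π/59) = 0.9986.
root = sin(π/59) = 0.05322  (since 1−cos² = sin²).
ω* = 2 / (1 + 0.05322) = 2 / 1.05322 ≈ 1.8989.
ρ(B_{ω*}) = ω*−1 = 0.8989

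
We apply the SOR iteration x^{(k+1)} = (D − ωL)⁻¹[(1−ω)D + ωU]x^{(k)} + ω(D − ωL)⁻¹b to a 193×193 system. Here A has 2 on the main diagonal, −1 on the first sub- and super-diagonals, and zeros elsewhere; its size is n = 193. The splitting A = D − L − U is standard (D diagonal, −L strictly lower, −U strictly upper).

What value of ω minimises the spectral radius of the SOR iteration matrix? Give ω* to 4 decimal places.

spectrum of D⁻¹(L+U) = {cos(kπ/194) : 1≤k≤193}; ρ_J = cos(π/194) = 0.9999.
1 − cos²(π/194) = sin²(π/194) ⇒ √(1−ρ_J²) = sin(π/194) = 0.01619.
ω* = 2 / (1 + 0.01619) = 2 / 1.01619 ≈ 1.9681.
ρ_SOR = ω* − 1 = 1.9681 − 1 = 0.9681.

ω* = 1.9681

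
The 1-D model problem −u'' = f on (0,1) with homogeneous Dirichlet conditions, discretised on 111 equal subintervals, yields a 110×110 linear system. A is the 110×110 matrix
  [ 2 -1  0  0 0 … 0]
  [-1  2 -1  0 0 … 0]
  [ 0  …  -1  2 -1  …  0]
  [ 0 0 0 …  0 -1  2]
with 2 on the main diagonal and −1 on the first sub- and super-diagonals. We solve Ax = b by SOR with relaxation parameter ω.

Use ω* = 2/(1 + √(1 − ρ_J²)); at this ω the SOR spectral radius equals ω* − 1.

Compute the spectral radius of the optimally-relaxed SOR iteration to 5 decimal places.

[ρ_J] n=110: ρ(B_J) = cos(π/(n+1)) = cos(π/111) = 0.99960.
√(1−ρ_J²) = |sin(π/111)| = 0.028299
Then 2/(1+√(1−ρ_J²)) = 2/(1+0.028299); ω* = 2/1.028299 = 1.94496.
ρ(B_{ω*}) = ω*−1 = 0.94496

ρ_SOR = 0.94496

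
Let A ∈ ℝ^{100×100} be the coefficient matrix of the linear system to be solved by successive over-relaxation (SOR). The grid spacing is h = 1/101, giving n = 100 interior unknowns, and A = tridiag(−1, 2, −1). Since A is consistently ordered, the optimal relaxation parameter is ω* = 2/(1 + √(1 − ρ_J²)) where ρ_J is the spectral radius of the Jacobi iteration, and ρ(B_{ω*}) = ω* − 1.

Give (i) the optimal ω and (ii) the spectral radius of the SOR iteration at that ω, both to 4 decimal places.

[ρ_J] n=100: ρ(B_J) = cos(π/(n+1)) = cos(π/101) = 0.9995.
root = sin(π/101) = 0.03110  (since 1−cos² = sin²).
ω* = 2 / (1 + 0.03110) = 2 / 1.03110 ≈ 1.9397.
Hence ρ(B_{ω*}) = 1.9397 − 1 = 0.9397.

ω* = 1.9397, ρ_SOR = 0.9397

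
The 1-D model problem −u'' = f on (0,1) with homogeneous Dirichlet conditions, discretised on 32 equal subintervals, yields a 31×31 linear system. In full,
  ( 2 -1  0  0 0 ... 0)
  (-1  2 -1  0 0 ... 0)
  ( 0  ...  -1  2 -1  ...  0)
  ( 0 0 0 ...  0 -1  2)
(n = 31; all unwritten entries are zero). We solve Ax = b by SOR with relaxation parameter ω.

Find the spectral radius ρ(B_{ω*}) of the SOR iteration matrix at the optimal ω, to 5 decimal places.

ρ_SOR = 0.82147

½·tridiag(1,0,1) at n=31: λ_k = cos(kπ/32); max |λ| at k=1 ⇒ ρ_J = cos(π/32) ≈ 0.99518.
√(1 − cos²(π/32)) = sin(π/32) ≈ 0.098017.
ω* = 2/(1+0.098017) = 1.82147
Hence ρ(B_{ω*}) = 1.82147 − 1 = 0.82147.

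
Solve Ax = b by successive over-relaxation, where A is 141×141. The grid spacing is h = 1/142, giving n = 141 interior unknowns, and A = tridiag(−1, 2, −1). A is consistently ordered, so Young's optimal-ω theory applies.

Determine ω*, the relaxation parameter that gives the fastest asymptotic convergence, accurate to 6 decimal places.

With n=141, ρ(Jacobi) = cos(π/142) = 0.999755.
√(1 − cos²(π/142)) = sin(π/142) ≈ 0.0221221.
ω* = 2/(1+0.0221221) = 1.956713
[ρ_SOR] ω* − 1 = 0.956713.

ω* = 1.956713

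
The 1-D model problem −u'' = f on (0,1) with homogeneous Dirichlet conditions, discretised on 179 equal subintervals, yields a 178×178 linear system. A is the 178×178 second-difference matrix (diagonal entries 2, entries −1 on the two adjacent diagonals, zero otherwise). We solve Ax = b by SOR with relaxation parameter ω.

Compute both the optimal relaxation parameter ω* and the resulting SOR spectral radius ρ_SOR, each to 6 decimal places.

ω* = 1.965506, ρ_SOR = 0.965506

n=178: λ(B_J) = 1 − λ(A)/2 = cos(kπ/179); k=1 gives ρ_J = 0.999846.
√(1−ρ_J²) = |sin(π/179)| = 0.0175499
ω* = 2/(1 + 0.0175499) = 2/1.0175499 = 1.965506.
and ρ(B_{ω*}) = 1.965506 − 1 = 0.965506.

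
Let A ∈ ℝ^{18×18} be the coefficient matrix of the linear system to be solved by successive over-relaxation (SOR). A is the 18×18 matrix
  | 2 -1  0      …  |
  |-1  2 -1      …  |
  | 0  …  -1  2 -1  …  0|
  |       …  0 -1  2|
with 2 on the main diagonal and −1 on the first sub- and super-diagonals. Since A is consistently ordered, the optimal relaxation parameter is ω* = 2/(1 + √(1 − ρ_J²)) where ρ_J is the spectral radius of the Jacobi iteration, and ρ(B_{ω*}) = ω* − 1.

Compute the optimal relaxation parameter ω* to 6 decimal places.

ω* = 1.717336

spectrum of D⁻¹(L+U) = {cos(kπ/19) : 1≤k≤18}; ρ_J = cos(π/19) = 0.986361.
√(1−ρ_J²) simplifies to sin(π/19) = 0.1645946.
Young: ω* = 2/(1+√(1−ρ_J²)) = 2/(1+0.1645946) = 2/1.1645946 = 1.717336.
and ρ(B_{ω*}) = 1.717336 − 1 = 0.717336.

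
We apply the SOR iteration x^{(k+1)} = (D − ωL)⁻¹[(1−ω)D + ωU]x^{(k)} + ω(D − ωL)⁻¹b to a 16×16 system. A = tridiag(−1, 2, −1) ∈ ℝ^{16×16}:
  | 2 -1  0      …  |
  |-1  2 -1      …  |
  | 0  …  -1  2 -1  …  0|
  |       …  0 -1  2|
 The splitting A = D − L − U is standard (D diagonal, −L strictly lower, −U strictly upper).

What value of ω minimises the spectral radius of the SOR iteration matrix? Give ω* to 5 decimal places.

ω* = 1.68955

[ρ_J] n=16: ρ(B_J) = cos(π/(n+1)) = cos(π/17) = 0.98297.
√(1 − cos²(π/17)) = sin(π/17) ≈ 0.183750.
ω* = 2/(1 + 0.183750) = 2/1.183750 = 1.68955.
[ρ_SOR] ω* − 1 = 0.68955.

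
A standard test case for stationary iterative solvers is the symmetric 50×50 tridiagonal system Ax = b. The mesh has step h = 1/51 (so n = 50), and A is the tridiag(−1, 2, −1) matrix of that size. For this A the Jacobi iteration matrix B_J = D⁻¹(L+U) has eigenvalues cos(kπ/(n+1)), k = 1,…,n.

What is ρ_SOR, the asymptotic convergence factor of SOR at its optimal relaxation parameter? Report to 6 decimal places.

B_J for the 50×50 system has eigenvalues cos(kπ/51); ρ_J = cos(π/51) = 0.998103.
√(1 − cos²(π/51)) = sin(π/51) ≈ 0.0615609.
Young: ω* = 2/(1+√(1−ρ_J²)) = 2/(1+0.0615609) = 2/1.0615609 = 1.884018.
and ρ(B_{ω*}) = 1.884018 − 1 = 0.884018.

ρ_SOR = 0.884018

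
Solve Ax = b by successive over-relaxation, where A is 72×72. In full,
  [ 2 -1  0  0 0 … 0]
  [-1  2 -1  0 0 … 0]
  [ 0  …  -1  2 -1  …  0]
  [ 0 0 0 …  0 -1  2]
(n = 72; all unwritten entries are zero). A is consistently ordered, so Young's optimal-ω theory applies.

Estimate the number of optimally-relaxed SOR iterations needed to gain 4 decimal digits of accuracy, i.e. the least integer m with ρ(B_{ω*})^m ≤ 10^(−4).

m = 107

[ρ_J] n=72: ρ(B_J) = cos(π/(n+1)) = cos(π/73) = 0.9990741.
√(1−ρ_J²) simplifies to sin(π/73) = 0.0430222.
Then 2/(1+√(1−ρ_J²)) = 2/(1+0.0430222); ω* = 2/1.0430222 = 1.9175047.
ρ(B_{ω*}) = ω*−1 = 0.9175047
ρ_SOR^m ≤ 10^(−4) ⇔ m ≥ 4·ln10/(−ln 0.9175047) = 9.21034/0.0860976 = 106.976; m = ⌈106.976⌉ = 107.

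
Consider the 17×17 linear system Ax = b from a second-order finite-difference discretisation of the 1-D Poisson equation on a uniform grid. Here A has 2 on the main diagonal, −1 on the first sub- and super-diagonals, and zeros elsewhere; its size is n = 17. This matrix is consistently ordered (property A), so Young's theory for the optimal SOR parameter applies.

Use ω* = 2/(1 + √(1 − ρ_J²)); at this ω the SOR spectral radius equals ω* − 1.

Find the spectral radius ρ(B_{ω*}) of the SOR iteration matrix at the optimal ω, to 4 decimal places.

ρ_SOR = 0.7041

ρ_J = max_k |cos(kπ/18)| = cos(π/18) = 0.9848
√(1 − cos²(π/18)) = sin(π/18) ≈ 0.17365.
ω* = 2/(1+0.17365) = 1.7041
ρ_SOR = ω* − 1 ≈ 0.7041.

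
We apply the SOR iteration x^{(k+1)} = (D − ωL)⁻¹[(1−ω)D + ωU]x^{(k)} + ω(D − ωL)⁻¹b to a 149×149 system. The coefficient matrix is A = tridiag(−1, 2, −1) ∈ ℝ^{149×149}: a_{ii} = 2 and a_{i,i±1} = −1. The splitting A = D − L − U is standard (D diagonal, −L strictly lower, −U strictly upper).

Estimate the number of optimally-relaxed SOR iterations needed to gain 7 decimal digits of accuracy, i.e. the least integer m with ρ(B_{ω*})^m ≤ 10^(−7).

spectrum of D⁻¹(L+U) = {cos(kπ/150) : 1≤k≤149}; ρ_J = cos(π/150) = 0.9997807.
1 − cos²(π/150) = sin²(π/150) ⇒ √(1−ρ_J²) = sin(π/150) = 0.0209424.
Then 2/(1+√(1−ρ_J²)) = 2/(1+0.0209424); ω* = 2/1.0209424 = 1.9589744.
At ω = 1.9589744 every |λ(B_ω)| = ω−1, so ρ_SOR = 0.9589744.
Need (0.9589744)^m ≤ 10^(−7): m ≥ 7·ln10/|ln 0.9589744| = 16.1181/0.0418909 = 384.764 ⇒ m = 385.

m = 385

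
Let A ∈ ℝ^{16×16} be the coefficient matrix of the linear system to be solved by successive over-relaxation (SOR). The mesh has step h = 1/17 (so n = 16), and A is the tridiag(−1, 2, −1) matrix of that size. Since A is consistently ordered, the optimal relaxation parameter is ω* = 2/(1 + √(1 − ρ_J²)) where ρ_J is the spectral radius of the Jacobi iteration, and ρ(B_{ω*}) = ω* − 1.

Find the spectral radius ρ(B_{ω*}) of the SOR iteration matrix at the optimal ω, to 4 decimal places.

ρ_SOR = 0.6895

n=16: λ(B_J) = 1 − λ(A)/2 = cos(kπ/17); k=1 gives ρ_J = 0.9830.
1 − cos²(π/17) = sin²(π/17) ⇒ √(1−ρ_J²) = sin(π/17) = 0.18375.
ω* = 2/(1 + 0.18375) = 2/1.18375 = 1.6895.
Hence ρ(B_{ω*}) = 1.6895 − 1 = 0.6895.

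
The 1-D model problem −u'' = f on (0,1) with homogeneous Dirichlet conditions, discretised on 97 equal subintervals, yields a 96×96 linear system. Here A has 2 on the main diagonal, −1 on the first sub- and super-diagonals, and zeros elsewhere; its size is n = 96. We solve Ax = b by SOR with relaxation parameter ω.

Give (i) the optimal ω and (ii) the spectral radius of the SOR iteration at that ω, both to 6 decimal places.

ω* = 1.937268, ρ_SOR = 0.937268

With n=96, ρ(Jacobi) = cos(π/97) = 0.999476.
√(1−ρ_J²) simplifies to sin(π/97) = 0.0323819.
ω* = 2/(1+0.0323819) = 1.937268
ρ(B_{ω*}) = ω*−1 = 0.937268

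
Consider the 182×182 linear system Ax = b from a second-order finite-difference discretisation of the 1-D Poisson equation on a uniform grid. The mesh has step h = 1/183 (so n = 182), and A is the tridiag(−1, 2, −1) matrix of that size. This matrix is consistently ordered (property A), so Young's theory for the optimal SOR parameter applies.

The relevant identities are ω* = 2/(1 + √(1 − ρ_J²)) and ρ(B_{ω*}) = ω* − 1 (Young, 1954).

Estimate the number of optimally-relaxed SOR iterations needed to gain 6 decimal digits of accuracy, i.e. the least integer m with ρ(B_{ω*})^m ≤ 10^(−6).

With n=182, ρ(Jacobi) = cos(π/183) = 0.9998526.
1 − cos²(π/183) = sin²(π/183) ⇒ √(1−ρ_J²) = sin(π/183) = 0.0171663.
ω* = 2 / (1 + 0.0171663) = 2 / 1.0171663 ≈ 1.9662468.
ρ_SOR = ω* − 1 = 1.9662468 − 1 = 0.9662468.
For 6 digits: m = 6·ln10 / (−ln 0.9662468) = 13.8155/0.034336 = 402.362; round up → m = 403.

m = 403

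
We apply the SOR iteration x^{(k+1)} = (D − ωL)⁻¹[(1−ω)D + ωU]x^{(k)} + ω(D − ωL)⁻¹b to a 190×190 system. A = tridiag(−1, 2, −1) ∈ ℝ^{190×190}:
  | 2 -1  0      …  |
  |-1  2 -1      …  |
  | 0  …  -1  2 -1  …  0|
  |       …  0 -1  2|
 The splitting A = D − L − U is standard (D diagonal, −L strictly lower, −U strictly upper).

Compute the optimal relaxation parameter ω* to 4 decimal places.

ω* = 1.9676

[ρ_J] n=190: ρ(B_J) = cos(π/(n+1)) = cos(π/191) = 0.9999.
root = sin(π/191) = 0.01645  (since 1−cos² = sin²).
[ω*] 2 ÷ (1 + 0.01645) = 2 ÷ 1.01645 = 1.9676.
ρ(B_{ω*}) = ω*−1 = 0.9676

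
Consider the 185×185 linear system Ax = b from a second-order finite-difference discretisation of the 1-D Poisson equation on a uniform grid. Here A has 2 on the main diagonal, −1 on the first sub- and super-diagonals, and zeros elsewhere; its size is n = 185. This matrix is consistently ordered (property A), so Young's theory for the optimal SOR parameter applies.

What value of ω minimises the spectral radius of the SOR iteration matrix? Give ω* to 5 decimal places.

n=185: λ(B_J) = 1 − λ(A)/2 = cos(kπ/186); k=1 gives ρ_J = 0.99986.
root = sin(π/186) = 0.016889  (since 1−cos² = sin²).
So ω* = 2/1.016889 = 1.96678 (Young).
At ω = 1.96678 every |λ(B_ω)| = ω−1, so ρ_SOR = 0.96678.

ω* = 1.96678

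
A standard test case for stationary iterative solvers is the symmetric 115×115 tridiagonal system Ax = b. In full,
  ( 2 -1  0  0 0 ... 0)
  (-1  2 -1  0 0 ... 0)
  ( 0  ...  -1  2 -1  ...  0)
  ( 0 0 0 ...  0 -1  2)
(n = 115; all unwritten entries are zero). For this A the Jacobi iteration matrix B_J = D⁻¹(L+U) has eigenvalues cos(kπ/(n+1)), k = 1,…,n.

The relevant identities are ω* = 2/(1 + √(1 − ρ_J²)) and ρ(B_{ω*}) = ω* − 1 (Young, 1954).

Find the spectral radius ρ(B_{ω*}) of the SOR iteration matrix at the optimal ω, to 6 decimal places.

ρ_SOR = 0.947269

With n=115, ρ(Jacobi) = cos(π/116) = 0.999633.
root = sin(π/116) = 0.0270794  (since 1−cos² = sin²).
ω* = 2 / (1 + 0.0270794) = 2 / 1.0270794 ≈ 1.947269.
At ω = 1.947269 every |λ(B_ω)| = ω−1, so ρ_SOR = 0.947269.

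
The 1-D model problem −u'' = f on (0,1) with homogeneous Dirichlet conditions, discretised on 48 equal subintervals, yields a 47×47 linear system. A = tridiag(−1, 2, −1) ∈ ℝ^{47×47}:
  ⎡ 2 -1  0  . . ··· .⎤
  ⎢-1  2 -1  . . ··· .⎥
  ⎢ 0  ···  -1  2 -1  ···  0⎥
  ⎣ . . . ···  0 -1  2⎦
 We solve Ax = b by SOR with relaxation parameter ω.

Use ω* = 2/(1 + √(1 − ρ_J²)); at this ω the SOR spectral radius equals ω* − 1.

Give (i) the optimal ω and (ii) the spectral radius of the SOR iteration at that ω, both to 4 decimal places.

ω* = 1.8772, ρ_SOR = 0.8772

spectrum of D⁻¹(L+U) = {cos(kπ/48) : 1≤k≤47}; ρ_J = cos(π/48) = 0.9979.
√(1−ρ_J²) = |sin(π/48)| = 0.06540
[ω*] 2 ÷ (1 + 0.06540) = 2 ÷ 1.06540 = 1.8772.
Hence ρ(B_{ω*}) = 1.8772 − 1 = 0.8772.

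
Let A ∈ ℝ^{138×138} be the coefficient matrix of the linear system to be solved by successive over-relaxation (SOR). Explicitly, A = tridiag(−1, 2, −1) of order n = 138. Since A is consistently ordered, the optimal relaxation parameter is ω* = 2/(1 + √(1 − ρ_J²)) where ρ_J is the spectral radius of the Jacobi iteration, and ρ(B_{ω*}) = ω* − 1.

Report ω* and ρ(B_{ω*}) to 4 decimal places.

spectrum of D⁻¹(L+U) = {cos(kπ/139) : 1≤k≤138}; ρ_J = cos(π/139) = 0.9997.
1 − cos²(π/139) = sin²(π/139) ⇒ √(1−ρ_J²) = sin(π/139) = 0.02260.
Young: ω* = 2/(1+√(1−ρ_J²)) = 2/(1+0.02260) = 2/1.02260 = 1.9558.
[ρ_SOR] ω* − 1 = 0.9558.

ω* = 1.9558, ρ_SOR = 0.9558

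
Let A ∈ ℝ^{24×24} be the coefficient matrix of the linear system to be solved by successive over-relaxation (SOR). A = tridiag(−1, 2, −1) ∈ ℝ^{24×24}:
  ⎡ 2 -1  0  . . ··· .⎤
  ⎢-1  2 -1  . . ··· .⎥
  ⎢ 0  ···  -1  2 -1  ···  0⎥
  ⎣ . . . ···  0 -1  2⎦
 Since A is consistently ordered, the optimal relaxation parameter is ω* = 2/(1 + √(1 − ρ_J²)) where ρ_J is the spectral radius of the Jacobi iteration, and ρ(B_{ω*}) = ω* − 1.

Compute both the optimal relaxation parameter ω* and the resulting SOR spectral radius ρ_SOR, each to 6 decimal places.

ω* = 1.777251, ρ_SOR = 0.777251

ρ_J = max_k |cos(kπ/25)| = cos(π/25) = 0.992115
√(1−ρ_J²) simplifies to sin(π/25) = 0.1253332.
ω* = 2 / (1 + 0.1253332) = 2 / 1.1253332 ≈ 1.777251.
ρ_SOR = ω* − 1 = 1.777251 − 1 = 0.777251.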